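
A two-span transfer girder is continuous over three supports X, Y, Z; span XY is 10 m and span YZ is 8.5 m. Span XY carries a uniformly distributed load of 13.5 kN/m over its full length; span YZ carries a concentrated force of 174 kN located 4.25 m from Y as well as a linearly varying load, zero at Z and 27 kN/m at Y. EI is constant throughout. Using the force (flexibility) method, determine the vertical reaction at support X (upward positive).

R_X = 39.66 kN

Release continuity at Y by inserting a hinge; the redundant is the internal moment M_Y. The primary structure is two simply-supported spans XY and YZ.
Discontinuity in slope at Y on the released structure — sum the simple-span end rotations:
  span XY: UDL 13.5: wL³/(24EI) = 562.5/EI
  span YZ: point load 174 at a = 4.25: Pab(L + b)/(6LEI) = 785.7/EI
  span YZ: triangular load, peak 27: w₀L³/(45EI) = 368.5/EI
  relative rotation θ_0 = (562.5 + 1154)/EI = 1717/EI
A unit hogging moment at Y produces rotation L₁/(3EI) + L₂/(3EI) = 6.167/EI.
Slope continuity at Y: θ_0 = M_Y·6.167/EI, so M_Y = 1717/6.167 = 278.4 kN·m (hogging).
Span XY, ΣM about X with M_Y applied at Y: R_Y^{XY}·10 = 675 + 278.4, so R_Y^{XY} = 95.34 kN and R_X = 135 − 95.34 = 39.66 kN.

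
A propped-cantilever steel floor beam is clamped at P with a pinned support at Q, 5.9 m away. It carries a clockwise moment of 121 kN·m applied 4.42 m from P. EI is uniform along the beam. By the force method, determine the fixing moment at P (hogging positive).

M_P = -49.08 kN·m

Remove the prop at Q; the released (primary) structure is a cantilever built in at P.
Free-end deflection of the primary structure under the applied loading (downward +):
  clockwise couple 121 at a = 4.42: M₀a(2L − a)/(2EI) = 1973/EI
Tip deflection under a unit load at Q: L³/(3EI) = 68.46/EI.
Compatibility at Q: δ_0 − R_Q·δ_{QQ} = 0, so R_Q = 1973/68.46 = 28.83 kN.
Moment equilibrium about P: M_P = Σ(load moments about P) − R_Q·L = 121 − 28.83×5.9 = -49.08 kN·m.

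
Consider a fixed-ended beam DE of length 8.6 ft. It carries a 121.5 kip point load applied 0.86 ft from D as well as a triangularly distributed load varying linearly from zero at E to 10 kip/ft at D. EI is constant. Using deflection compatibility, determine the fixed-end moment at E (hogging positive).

Take the two fixed-end moments M_D, M_E as redundants; the released structure is the simple span DE.
On the primary (simply-supported) span, the end slopes from the loading are:
  at D: point load 121.5 at a = 0.86: Pab(L + b)/(6LEI) = 256.1/EI
  at E: point load 121.5 at a = 0.86: Pab(L + a)/(6LEI) = 148.3/EI
  at D: triangular load, peak 10: w₀L³/(45EI) = 141.3/EI
  at E: triangular load, peak 10: 7w₀L³/(360EI) = 123.7/EI
  θ_D0 = 397.5/EI,  θ_E0 = 271.9/EI
Flexibility coefficients: a unit moment at one end gives L/(3EI) there and L/(6EI) at the far end, so f₁₁ = f₂₂ = 2.867/EI and f₁₂ = f₂₁ = 1.433/EI.
Compatibility — zero rotation at each built-in end:
  2.867 M_D + 1.433 M_E = 397.5
  1.433 M_D + 2.867 M_E = 271.9
Solving the pair gives M_D = 121.6 kip·ft and M_E = 34.06 kip·ft (hogging).

M_E = 34.06 kip·ft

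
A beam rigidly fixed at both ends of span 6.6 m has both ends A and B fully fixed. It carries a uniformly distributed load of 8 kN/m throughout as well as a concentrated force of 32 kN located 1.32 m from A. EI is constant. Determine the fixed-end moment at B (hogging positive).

M_B = 35.8 kN·m

Take the two fixed-end moments M_A, M_B as redundants; the released structure is the simple span AB.
On the primary (simply-supported) span, the end slopes from the loading are:
  at A: UDL 8: wL³/(24EI) = 95.83/EI
  at B: UDL 8: wL³/(24EI) = 95.83/EI
  at A: point load 32 at a = 1.32: Pab(L + b)/(6LEI) = 66.91/EI
  at B: point load 32 at a = 1.32: Pab(L + a)/(6LEI) = 44.61/EI
  θ_A0 = 162.7/EI,  θ_B0 = 140.4/EI
Flexibility coefficients: a unit moment at one end gives L/(3EI) there and L/(6EI) at the far end, so f₁₁ = f₂₂ = 2.2/EI and f₁₂ = f₂₁ = 1.1/EI.
Compatibility — zero rotation at each built-in end:
  2.2 M_A + 1.1 M_B = 162.7
  1.1 M_A + 2.2 M_B = 140.4
Solving the pair gives M_A = 56.07 kN·m and M_B = 35.8 kN·m (hogging).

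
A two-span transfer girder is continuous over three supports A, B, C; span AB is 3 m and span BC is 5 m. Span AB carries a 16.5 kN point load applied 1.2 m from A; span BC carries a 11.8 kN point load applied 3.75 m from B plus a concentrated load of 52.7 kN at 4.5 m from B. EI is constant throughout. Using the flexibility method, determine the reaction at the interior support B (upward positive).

Release continuity at B by inserting a hinge; the redundant is the internal moment M_B. The primary structure is two simply-supported spans AB and BC.
End slopes at the hinge B, treating each span as simply supported:
  span AB: point load 16.5 at a = 1.2: Pab(L + a)/(6LEI) = 8.316/EI
  span BC: point load 11.8 at a = 3.75: Pab(L + b)/(6LEI) = 11.52/EI
  span BC: point load 52.7 at a = 4.5: Pab(L + b)/(6LEI) = 21.74/EI
  relative rotation θ_0 = (8.316 + 33.26)/EI = 41.58/EI
A unit hogging moment at B produces rotation L₁/(3EI) + L₂/(3EI) = 2.667/EI.
Slope continuity at B: θ_0 = M_B·2.667/EI, so M_B = 41.58/2.667 = 15.59 kN·m (hogging).
Span AB, ΣM about A with M_B applied at B: R_B^{AB}·3 = 19.8 + 15.59, so R_B^{AB} = 11.8 kN and R_A = 16.5 − 11.8 = 4.703 kN.
Span BC, ΣM about C: R_B^{BC}·5 = 41.1 + 15.59, so R_B^{BC} = 11.34 kN and R_C = 64.5 − 11.34 = 53.16 kN.
R_B = 11.8 + 11.34 = 23.14 kN.

R_B = 23.14 kN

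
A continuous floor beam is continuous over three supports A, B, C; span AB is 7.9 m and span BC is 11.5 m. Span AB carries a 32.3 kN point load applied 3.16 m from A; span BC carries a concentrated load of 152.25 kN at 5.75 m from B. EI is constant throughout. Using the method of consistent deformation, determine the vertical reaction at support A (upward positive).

R_A = -7.463 kN

Release continuity at B by inserting a hinge; the redundant is the internal moment M_B. The primary structure is two simply-supported spans AB and BC.
Discontinuity in slope at B on the released structure — sum the simple-span end rotations:
  span AB: point load 32.3 at a = 3.16: Pab(L + a)/(6LEI) = 112.9/EI
  span BC: point load 152.25 at a = 5.75: Pab(L + b)/(6LEI) = 1258/EI
  relative rotation θ_0 = (112.9 + 1258)/EI = 1371/EI
A unit hogging moment at B produces rotation L₁/(3EI) + L₂/(3EI) = 6.467/EI.
Slope continuity at B: θ_0 = M_B·6.467/EI, so M_B = 1371/6.467 = 212.1 kN·m (hogging).
Span AB, ΣM about A with M_B applied at B: R_B^{AB}·7.9 = 102.1 + 212.1, so R_B^{AB} = 39.76 kN and R_A = 32.3 − 39.76 = -7.463 kN.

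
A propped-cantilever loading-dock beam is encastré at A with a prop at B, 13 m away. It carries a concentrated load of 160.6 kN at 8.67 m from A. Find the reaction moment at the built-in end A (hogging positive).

Release the roller at B. Primary structure: cantilever fixed at A.
Primary-structure tip deflection at B by superposition:
  point load 160.6 at a = 8.67: Pa²(3L − a)/(6EI) = 61025/EI
Flexibility coefficient — unit upward force at B: δ_{BB} = L³/(3EI) = 732.3/EI.
Compatibility at B: δ_0 − R_B·δ_{BB} = 0, so R_B = 61025/732.3 = 83.33 kN.
Moment equilibrium about A: M_A = Σ(load moments about A) − R_B·L = 1392 − 83.33×13 = 309.1 kN·m.

M_A = 309.1 kN·m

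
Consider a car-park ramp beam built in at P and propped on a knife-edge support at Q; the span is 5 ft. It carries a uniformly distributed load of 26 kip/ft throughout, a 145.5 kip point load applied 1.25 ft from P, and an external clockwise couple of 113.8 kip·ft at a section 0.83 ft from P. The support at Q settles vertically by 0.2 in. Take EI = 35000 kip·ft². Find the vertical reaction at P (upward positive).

Take the reaction at Q as the redundant and release it; the primary structure is a cantilever fixed at P.
Primary-structure tip deflection at Q by superposition:
  UDL 26: wL⁴/(8EI) = 2031/EI
  point load 145.5 at a = 1.25: Pa²(3L − a)/(6EI) = 521/EI
  clockwise couple 113.8 at a = 0.83: M₀a(2L − a)/(2EI) = 433.1/EI
  δ_0 = 2985/EI
Flexibility coefficient — unit upward force at Q: δ_{QQ} = L³/(3EI) = 41.67/EI.
With EI = 35000 kip·ft²: δ_0 = 0.085295 ft and δ_{QQ} = 0.00119 ft/kip.
Compatibility — the beam at Q must follow the support down by 0.01667 ft: δ_0 − R_Q·δ_{QQ} = 0.01667, so R_Q = (0.085295 − 0.01667)/0.00119 = 57.65 kip.
Vertical equilibrium: R_P = ΣP − R_Q = 275.5 − 57.65 = 217.9 kip.

R_P = 217.9 kip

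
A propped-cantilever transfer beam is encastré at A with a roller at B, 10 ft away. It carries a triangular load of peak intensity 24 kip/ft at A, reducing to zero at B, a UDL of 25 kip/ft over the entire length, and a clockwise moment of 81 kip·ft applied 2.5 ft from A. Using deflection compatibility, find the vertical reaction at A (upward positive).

R_A = 246.9 kip

Choose R_B as the redundant. The primary structure is the cantilever fixed at A.
Deflection at B on the released cantilever, summing each load's contribution:
  triangular load, peak 24 at the fixed end: w₀L⁴/(30EI) = 8000/EI
  UDL 25: wL⁴/(8EI) = 31250/EI
  clockwise couple 81 at a = 2.5: M₀a(2L − a)/(2EI) = 1772/EI
  δ_0 = 41022/EI
Tip deflection under a unit load at B: L³/(3EI) = 333.3/EI.
Compatibility at B: δ_0 − R_B·δ_{BB} = 0, so R_B = 41022/333.3 = 123.1 kip.
Vertical equilibrium: R_A = ΣP − R_B = 370 − 123.1 = 246.9 kip.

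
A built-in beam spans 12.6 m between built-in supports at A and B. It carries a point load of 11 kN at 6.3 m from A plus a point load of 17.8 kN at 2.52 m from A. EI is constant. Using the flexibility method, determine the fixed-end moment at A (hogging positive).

M_A = 46.03 kN·m

Take the two fixed-end moments M_A, M_B as redundants; the released structure is the simple span AB.
End rotations of the released simple span under the applied load (×1/EI):
  at A: point load 11 at a = 6.3: Pab(L + b)/(6LEI) = 109.1/EI
  at B: point load 11 at a = 6.3: Pab(L + a)/(6LEI) = 109.1/EI
  at A: point load 17.8 at a = 2.52: Pab(L + b)/(6LEI) = 135.6/EI
  at B: point load 17.8 at a = 2.52: Pab(L + a)/(6LEI) = 90.43/EI
  θ_A0 = 244.8/EI,  θ_B0 = 199.6/EI
Flexibility coefficients: a unit moment at one end gives L/(3EI) there and L/(6EI) at the far end, so f₁₁ = f₂₂ = 4.2/EI and f₁₂ = f₂₁ = 2.1/EI.
Compatibility — zero rotation at each built-in end:
  4.2 M_A + 2.1 M_B = 244.8
  2.1 M_A + 4.2 M_B = 199.6
Solving the pair gives M_A = 46.03 kN·m and M_B = 24.5 kN·m (hogging).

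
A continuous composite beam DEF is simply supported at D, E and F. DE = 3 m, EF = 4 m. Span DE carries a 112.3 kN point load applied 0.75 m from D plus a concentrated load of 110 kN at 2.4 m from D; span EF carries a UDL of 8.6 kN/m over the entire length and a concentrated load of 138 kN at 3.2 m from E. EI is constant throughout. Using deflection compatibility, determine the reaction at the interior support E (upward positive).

R_E = 206 kN

Release continuity at E by inserting a hinge; the redundant is the internal moment M_E. The primary structure is two simply-supported spans DE and EF.
Discontinuity in slope at E on the released structure — sum the simple-span end rotations:
  span DE: point load 112.3 at a = 0.75: Pab(L + a)/(6LEI) = 39.48/EI
  span DE: point load 110 at a = 2.4: Pab(L + a)/(6LEI) = 47.52/EI
  span EF: UDL 8.6: wL³/(24EI) = 22.93/EI
  span EF: point load 138 at a = 3.2: Pab(L + b)/(6LEI) = 70.66/EI
  relative rotation θ_0 = (87 + 93.59)/EI = 180.6/EI
A unit hogging moment at E produces rotation L₁/(3EI) + L₂/(3EI) = 2.333/EI.
Compatibility: M_E·(L₁+L₂)/(3EI) = θ_0, giving M_E = 77.4 kN·m (hogging).
Span DE, ΣM about D with M_E applied at E: R_E^{DE}·3 = 348.2 + 77.4, so R_E^{DE} = 141.9 kN and R_D = 222.3 − 141.9 = 80.43 kN.
Span EF, ΣM about F: R_E^{EF}·4 = 179.2 + 77.4, so R_E^{EF} = 64.15 kN and R_F = 172.4 − 64.15 = 108.3 kN.
R_E = 141.9 + 64.15 = 206 kN.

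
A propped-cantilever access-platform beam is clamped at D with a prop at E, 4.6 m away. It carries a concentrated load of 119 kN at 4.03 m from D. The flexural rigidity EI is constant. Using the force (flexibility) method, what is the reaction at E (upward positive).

R_E = 96.99 kN

Take the reaction at E as the redundant and release it; the primary structure is a cantilever fixed at D.
Primary-structure tip deflection at E by superposition:
  point load 119 at a = 4.03: Pa²(3L − a)/(6EI) = 3147/EI
Flexibility coefficient — unit upward force at E: δ_{EE} = L³/(3EI) = 32.45/EI.
Compatibility at E: δ_0 − R_E·δ_{EE} = 0, so R_E = 3147/32.45 = 96.99 kN.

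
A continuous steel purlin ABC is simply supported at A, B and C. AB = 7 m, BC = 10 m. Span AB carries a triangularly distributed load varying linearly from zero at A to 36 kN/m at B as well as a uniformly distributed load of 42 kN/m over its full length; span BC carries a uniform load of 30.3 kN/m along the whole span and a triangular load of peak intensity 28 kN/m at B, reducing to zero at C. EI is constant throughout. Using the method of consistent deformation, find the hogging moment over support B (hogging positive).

Insert a hinge at B; M_B is the redundant, and each span becomes simply supported.
Rotations at B on the released spans (each span's end-slope, ×1/EI):
  span AB: triangular load, peak 36: w₀L³/(45EI) = 274.4/EI
  span AB: UDL 42: wL³/(24EI) = 600.2/EI
  span BC: UDL 30.3: wL³/(24EI) = 1262/EI
  span BC: triangular load, peak 28: w₀L³/(45EI) = 622.2/EI
  relative rotation θ_0 = (874.6 + 1885)/EI = 2759/EI
A unit hogging moment at B produces rotation L₁/(3EI) + L₂/(3EI) = 5.667/EI.
Slope continuity at B: θ_0 = M_B·5.667/EI, so M_B = 2759/5.667 = 486.9 kN·m (hogging).

M_B = 486.9 kN·m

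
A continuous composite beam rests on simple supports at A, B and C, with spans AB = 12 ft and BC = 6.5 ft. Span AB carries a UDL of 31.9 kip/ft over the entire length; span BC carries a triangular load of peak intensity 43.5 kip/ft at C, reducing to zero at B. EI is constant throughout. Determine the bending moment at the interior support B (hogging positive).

Insert a hinge at B; M_B is the redundant, and each span becomes simply supported.
Rotations at B on the released spans (each span's end-slope, ×1/EI):
  span AB: UDL 31.9: wL³/(24EI) = 2297/EI
  span BC: triangular load, peak 43.5: 7w₀L³/(360EI) = 232.3/EI
  relative rotation θ_0 = (2297 + 232.3)/EI = 2529/EI
A unit hogging moment at B produces rotation L₁/(3EI) + L₂/(3EI) = 6.167/EI.
Slope continuity at B: θ_0 = M_B·6.167/EI, so M_B = 2529/6.167 = 410.1 kip·ft (hogging).

M_B = 410.1 kip·ft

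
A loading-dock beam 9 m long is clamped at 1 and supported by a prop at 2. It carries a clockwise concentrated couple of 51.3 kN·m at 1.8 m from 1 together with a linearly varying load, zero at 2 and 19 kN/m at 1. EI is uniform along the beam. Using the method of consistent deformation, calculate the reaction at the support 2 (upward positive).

R_2 = 20.18 kN

Remove the prop at 2; the released (primary) structure is a cantilever built in at 1.
Primary-structure tip deflection at 2 by superposition:
  clockwise couple 51.3 at a = 1.8: M₀a(2L − a)/(2EI) = 748/EI
  triangular load, peak 19 at the fixed end: w₀L⁴/(30EI) = 4155/EI
  δ_0 = 4903/EI
Tip deflection under a unit load at 2: L³/(3EI) = 243/EI.
The prop prevents deflection at 2: R_2 = δ_0/δ_{22} = 4903/243 = 20.18 kN.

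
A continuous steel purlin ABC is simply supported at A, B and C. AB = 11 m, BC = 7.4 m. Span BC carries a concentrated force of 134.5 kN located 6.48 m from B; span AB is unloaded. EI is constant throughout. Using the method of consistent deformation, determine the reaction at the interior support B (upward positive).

Insert a hinge at B; M_B is the redundant, and each span becomes simply supported.
Rotations at B on the released spans (each span's end-slope, ×1/EI):
  span BC: point load 134.5 at a = 6.48: Pab(L + b)/(6LEI) = 150.3/EI
  relative rotation θ_0 = (0 + 150.3)/EI = 150.3/EI
A unit hogging moment at B produces rotation L₁/(3EI) + L₂/(3EI) = 6.133/EI.
Slope continuity at B: θ_0 = M_B·6.133/EI, so M_B = 150.3/6.133 = 24.5 kN·m (hogging).
Span AB, ΣM about A with M_B applied at B: R_B^{AB}·11 = 0 + 24.5, so R_B^{AB} = 2.227 kN and R_A = 0 − 2.227 = -2.227 kN.
Span BC, ΣM about C: R_B^{BC}·7.4 = 123.7 + 24.5, so R_B^{BC} = 20.03 kN and R_C = 134.5 − 20.03 = 114.5 kN.
R_B = 2.227 + 20.03 = 22.26 kN.

R_B = 22.26 kN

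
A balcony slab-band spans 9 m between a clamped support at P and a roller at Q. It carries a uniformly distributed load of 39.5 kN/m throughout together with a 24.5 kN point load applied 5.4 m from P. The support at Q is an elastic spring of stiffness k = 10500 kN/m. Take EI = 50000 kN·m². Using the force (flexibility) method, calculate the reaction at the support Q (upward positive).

Remove the prop at Q; the released (primary) structure is a cantilever built in at P.
Primary-structure tip deflection at Q by superposition:
  UDL 39.5: wL⁴/(8EI) = 32395/EI
  point load 24.5 at a = 5.4: Pa²(3L − a)/(6EI) = 2572/EI
  δ_0 = 34967/EI
Tip deflection under a unit load at Q: L³/(3EI) = 243/EI.
With EI = 50000 kN·m²: δ_0 = 0.69934 m and δ_{QQ} = 0.00486 m/kN.
Compatibility — the spring shortens by R_Q/k under the reaction it provides: δ_0 − R_Q·δ_{QQ} = R_Q/k. With 1/k = 0.000095 m/kN, R_Q = δ_0 / (δ_{QQ} + 1/k) = 0.69934 / (0.00486 + 0.000095) = 141.1 kN.

R_Q = 141.1 kN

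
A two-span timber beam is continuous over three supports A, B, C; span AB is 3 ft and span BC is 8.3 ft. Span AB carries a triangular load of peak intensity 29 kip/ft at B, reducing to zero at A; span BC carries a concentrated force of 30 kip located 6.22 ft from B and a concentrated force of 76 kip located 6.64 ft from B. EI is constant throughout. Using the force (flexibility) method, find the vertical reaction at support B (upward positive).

Take M_B as the redundant. Released structure: two simple spans AB and BC with a hinge at B.
End slopes at the hinge B, treating each span as simply supported:
  span AB: triangular load, peak 29: w₀L³/(45EI) = 17.4/EI
  span BC: point load 30 at a = 6.22: Pab(L + b)/(6LEI) = 80.9/EI
  span BC: point load 76 at a = 6.64: Pab(L + b)/(6LEI) = 167.5/EI
  relative rotation θ_0 = (17.4 + 248.4)/EI = 265.8/EI
A unit hogging moment at B produces rotation L₁/(3EI) + L₂/(3EI) = 3.767/EI.
Compatibility: M_B·(L₁+L₂)/(3EI) = θ_0, giving M_B = 70.58 kip·ft (hogging).
Span AB, ΣM about A with M_B applied at B: R_B^{AB}·3 = 87 + 70.58, so R_B^{AB} = 52.53 kip and R_A = 43.5 − 52.53 = -9.026 kip.
Span BC, ΣM about C: R_B^{BC}·8.3 = 188.6 + 70.58, so R_B^{BC} = 31.22 kip and R_C = 106 − 31.22 = 74.78 kip.
R_B = 52.53 + 31.22 = 83.75 kip.

R_B = 83.75 kip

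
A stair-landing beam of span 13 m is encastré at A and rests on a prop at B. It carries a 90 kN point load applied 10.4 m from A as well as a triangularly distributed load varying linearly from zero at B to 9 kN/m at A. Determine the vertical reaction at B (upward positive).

R_B = 75.06 kN

Choose R_B as the redundant. The primary structure is the cantilever fixed at A.
Deflection at B on the released cantilever, summing each load's contribution:
  point load 90 at a = 10.4: Pa²(3L − a)/(6EI) = 46401/EI
  triangular load, peak 9 at the fixed end: w₀L⁴/(30EI) = 8568/EI
  δ_0 = 54969/EI
Flexibility coefficient — unit upward force at B: δ_{BB} = L³/(3EI) = 732.3/EI.
The prop prevents deflection at B: R_B = δ_0/δ_{BB} = 54969/732.3 = 75.06 kN.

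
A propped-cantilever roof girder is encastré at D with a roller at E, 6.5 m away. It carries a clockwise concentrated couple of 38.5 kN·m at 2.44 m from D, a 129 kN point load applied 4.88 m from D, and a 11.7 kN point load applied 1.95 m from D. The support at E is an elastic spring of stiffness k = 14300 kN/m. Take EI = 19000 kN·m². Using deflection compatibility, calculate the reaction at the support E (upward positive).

R_E = 87.34 kN

Take the reaction at E as the redundant and release it; the primary structure is a cantilever fixed at D.
Downward deflection at the released point E due to the loads:
  clockwise couple 38.5 at a = 2.44: M₀a(2L − a)/(2EI) = 496/EI
  point load 129 at a = 4.88: Pa²(3L − a)/(6EI) = 7486/EI
  point load 11.7 at a = 1.95: Pa²(3L − a)/(6EI) = 130.1/EI
  δ_0 = 8112/EI
Flexibility coefficient — unit upward force at E: δ_{EE} = L³/(3EI) = 91.54/EI.
With EI = 19000 kN·m²: δ_0 = 0.42693 m and δ_{EE} = 0.004818 m/kN.
Compatibility — the spring shortens by R_E/k under the reaction it provides: δ_0 − R_E·δ_{EE} = R_E/k. With 1/k = 0.00007 m/kN, R_E = δ_0 / (δ_{EE} + 1/k) = 0.42693 / (0.004818 + 0.00007) = 87.34 kN.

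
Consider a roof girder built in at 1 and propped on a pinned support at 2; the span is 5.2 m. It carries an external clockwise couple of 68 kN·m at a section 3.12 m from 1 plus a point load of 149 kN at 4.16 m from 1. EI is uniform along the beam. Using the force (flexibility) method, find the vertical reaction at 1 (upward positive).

R_1 = 27.63 kN

Remove the prop at 2; the released (primary) structure is a cantilever built in at 1.
Free-end deflection of the primary structure under the applied loading (downward +):
  clockwise couple 68 at a = 3.12: M₀a(2L − a)/(2EI) = 772.3/EI
  point load 149 at a = 4.16: Pa²(3L − a)/(6EI) = 4916/EI
  δ_0 = 5689/EI
Flexibility coefficient — unit upward force at 2: δ_{22} = L³/(3EI) = 46.87/EI.
Compatibility at 2: δ_0 − R_2·δ_{22} = 0, so R_2 = 5689/46.87 = 121.4 kN.
Vertical equilibrium: R_1 = ΣP − R_2 = 149 − 121.4 = 27.63 kN.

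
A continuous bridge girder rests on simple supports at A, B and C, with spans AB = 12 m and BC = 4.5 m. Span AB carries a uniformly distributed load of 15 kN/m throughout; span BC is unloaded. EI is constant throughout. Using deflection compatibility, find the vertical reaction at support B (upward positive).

Take M_B as the redundant. Released structure: two simple spans AB and BC with a hinge at B.
Rotations at B on the released spans (each span's end-slope, ×1/EI):
  span AB: UDL 15: wL³/(24EI) = 1080/EI
  relative rotation θ_0 = (1080 + 0)/EI = 1080/EI
A unit hogging moment at B produces rotation L₁/(3EI) + L₂/(3EI) = 5.5/EI.
Slope continuity at B: θ_0 = M_B·5.5/EI, so M_B = 1080/5.5 = 196.4 kN·m (hogging).
Span AB, ΣM about A with M_B applied at B: R_B^{AB}·12 = 1080 + 196.4, so R_B^{AB} = 106.4 kN and R_A = 180 − 106.4 = 73.64 kN.
Span BC, ΣM about C: R_B^{BC}·4.5 = 0 + 196.4, so R_B^{BC} = 43.64 kN and R_C = 0 − 43.64 = -43.64 kN.
R_B = 106.4 + 43.64 = 150 kN.

R_B = 150 kN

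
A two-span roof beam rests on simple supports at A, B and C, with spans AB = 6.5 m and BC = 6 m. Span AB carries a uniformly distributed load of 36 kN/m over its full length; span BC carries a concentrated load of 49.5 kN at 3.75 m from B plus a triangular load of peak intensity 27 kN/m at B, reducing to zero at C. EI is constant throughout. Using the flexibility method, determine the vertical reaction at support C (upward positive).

Insert a hinge at B; M_B is the redundant, and each span becomes simply supported.
Rotations at B on the released spans (each span's end-slope, ×1/EI):
  span AB: UDL 36: wL³/(24EI) = 411.9/EI
  span BC: point load 49.5 at a = 3.75: Pab(L + b)/(6LEI) = 95.71/EI
  span BC: triangular load, peak 27: w₀L³/(45EI) = 129.6/EI
  relative rotation θ_0 = (411.9 + 225.3)/EI = 637.3/EI
A unit hogging moment at B produces rotation L₁/(3EI) + L₂/(3EI) = 4.167/EI.
Compatibility: M_B·(L₁+L₂)/(3EI) = θ_0, giving M_B = 152.9 kN·m (hogging).
Span BC, ΣM about C: R_B^{BC}·6 = 435.4 + 152.9, so R_B^{BC} = 98.05 kN and R_C = 130.5 − 98.05 = 32.45 kN.

R_C = 32.45 kN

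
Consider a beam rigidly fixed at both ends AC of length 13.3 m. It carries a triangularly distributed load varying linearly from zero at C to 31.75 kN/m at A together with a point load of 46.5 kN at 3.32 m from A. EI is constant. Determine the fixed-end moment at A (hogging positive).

M_A = 367.7 kN·m

Take the two fixed-end moments M_A, M_C as redundants; the released structure is the simple span AC.
Simple-span end rotations at A and C under the given loads:
  at A: triangular load, peak 31.75: w₀L³/(45EI) = 1660/EI
  at C: triangular load, peak 31.75: 7w₀L³/(360EI) = 1452/EI
  at A: point load 46.5 at a = 3.32: Pab(L + b)/(6LEI) = 449.5/EI
  at C: point load 46.5 at a = 3.32: Pab(L + a)/(6LEI) = 320.9/EI
  θ_A0 = 2109/EI,  θ_C0 = 1773/EI
Flexibility coefficients: a unit moment at one end gives L/(3EI) there and L/(6EI) at the far end, so f₁₁ = f₂₂ = 4.433/EI and f₁₂ = f₂₁ = 2.217/EI.
Compatibility — zero rotation at each built-in end:
  4.433 M_A + 2.217 M_C = 2109
  2.217 M_A + 4.433 M_C = 1773
Solving the pair gives M_A = 367.7 kN·m and M_C = 216.1 kN·m (hogging).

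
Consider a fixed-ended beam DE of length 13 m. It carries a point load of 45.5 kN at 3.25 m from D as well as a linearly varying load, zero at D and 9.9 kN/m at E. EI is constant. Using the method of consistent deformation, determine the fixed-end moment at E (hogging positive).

M_E = 111.4 kN·m

Take the two fixed-end moments M_D, M_E as redundants; the released structure is the simple span DE.
End rotations of the released simple span under the applied load (×1/EI):
  at D: point load 45.5 at a = 3.25: Pab(L + b)/(6LEI) = 420.5/EI
  at E: point load 45.5 at a = 3.25: Pab(L + a)/(6LEI) = 300.4/EI
  at D: triangular load, peak 9.9: 7w₀L³/(360EI) = 422.9/EI
  at E: triangular load, peak 9.9: w₀L³/(45EI) = 483.3/EI
  θ_D0 = 843.4/EI,  θ_E0 = 783.7/EI
Flexibility coefficients: a unit moment at one end gives L/(3EI) there and L/(6EI) at the far end, so f₁₁ = f₂₂ = 4.333/EI and f₁₂ = f₂₁ = 2.167/EI.
Compatibility — zero rotation at each built-in end:
  4.333 M_D + 2.167 M_E = 843.4
  2.167 M_D + 4.333 M_E = 783.7
Solving the pair gives M_D = 138.9 kN·m and M_E = 111.4 kN·m (hogging).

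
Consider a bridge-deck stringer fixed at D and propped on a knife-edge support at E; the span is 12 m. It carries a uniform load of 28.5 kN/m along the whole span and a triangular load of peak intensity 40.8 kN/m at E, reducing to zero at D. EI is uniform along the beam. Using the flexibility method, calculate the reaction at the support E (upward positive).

Choose R_E as the redundant. The primary structure is the cantilever fixed at D.
Deflection at E on the released cantilever, summing each load's contribution:
  UDL 28.5: wL⁴/(8EI) = 73872/EI
  triangular load, peak 40.8 at the free end: 11w₀L⁴/(120EI) = 77553/EI
  δ_0 = 151425/EI
Tip deflection under a unit load at E: L³/(3EI) = 576/EI.
The prop prevents deflection at E: R_E = δ_0/δ_{EE} = 151425/576 = 262.9 kN.

R_E = 262.9 kN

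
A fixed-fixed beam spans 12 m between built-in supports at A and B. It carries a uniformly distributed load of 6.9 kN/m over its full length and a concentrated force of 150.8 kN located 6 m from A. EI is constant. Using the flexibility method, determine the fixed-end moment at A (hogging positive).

Take the two fixed-end moments M_A, M_B as redundants; the released structure is the simple span AB.
Simple-span end rotations at A and B under the given loads:
  at A: UDL 6.9: wL³/(24EI) = 496.8/EI
  at B: UDL 6.9: wL³/(24EI) = 496.8/EI
  at A: point load 150.8 at a = 6: Pab(L + b)/(6LEI) = 1357/EI
  at B: point load 150.8 at a = 6: Pab(L + a)/(6LEI) = 1357/EI
  θ_A0 = 1854/EI,  θ_B0 = 1854/EI
Flexibility coefficients: a unit moment at one end gives L/(3EI) there and L/(6EI) at the far end, so f₁₁ = f₂₂ = 4/EI and f₁₂ = f₂₁ = 2/EI.
Compatibility — zero rotation at each built-in end:
  4 M_A + 2 M_B = 1854
  2 M_A + 4 M_B = 1854
Solving the pair gives M_A = 309 kN·m and M_B = 309 kN·m (hogging).

M_A = 309 kN·m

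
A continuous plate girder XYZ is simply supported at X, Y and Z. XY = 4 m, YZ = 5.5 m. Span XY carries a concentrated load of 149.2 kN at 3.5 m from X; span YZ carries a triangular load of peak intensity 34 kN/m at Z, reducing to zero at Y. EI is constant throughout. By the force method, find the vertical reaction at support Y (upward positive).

Insert a hinge at Y; M_Y is the redundant, and each span becomes simply supported.
Rotations at Y on the released spans (each span's end-slope, ×1/EI):
  span XY: point load 149.2 at a = 3.5: Pab(L + a)/(6LEI) = 81.59/EI
  span YZ: triangular load, peak 34: 7w₀L³/(360EI) = 110/EI
  relative rotation θ_0 = (81.59 + 110)/EI = 191.6/EI
A unit hogging moment at Y produces rotation L₁/(3EI) + L₂/(3EI) = 3.167/EI.
Slope continuity at Y: θ_0 = M_Y·3.167/EI, so M_Y = 191.6/3.167 = 60.5 kN·m (hogging).
Span XY, ΣM about X with M_Y applied at Y: R_Y^{XY}·4 = 522.2 + 60.5, so R_Y^{XY} = 145.7 kN and R_X = 149.2 − 145.7 = 3.525 kN.
Span YZ, ΣM about Z: R_Y^{YZ}·5.5 = 171.4 + 60.5, so R_Y^{YZ} = 42.17 kN and R_Z = 93.5 − 42.17 = 51.33 kN.
R_Y = 145.7 + 42.17 = 187.8 kN.

R_Y = 187.8 kN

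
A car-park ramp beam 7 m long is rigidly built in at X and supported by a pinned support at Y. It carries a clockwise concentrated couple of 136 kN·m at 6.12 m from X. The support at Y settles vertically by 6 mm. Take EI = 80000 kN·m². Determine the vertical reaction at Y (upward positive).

R_Y = 24.48 kN

Remove the prop at Y; the released (primary) structure is a cantilever built in at X.
Free-end deflection of the primary structure under the applied loading (downward +):
  clockwise couple 136 at a = 6.12: M₀a(2L − a)/(2EI) = 3279/EI
Tip deflection under a unit load at Y: L³/(3EI) = 114.3/EI.
With EI = 80000 kN·m²: δ_0 = 0.040992 m and δ_{YY} = 0.001429 m/kN.
Compatibility — the beam at Y must follow the support down by 0.006 m: δ_0 − R_Y·δ_{YY} = 0.006, so R_Y = (0.040992 − 0.006)/0.001429 = 24.48 kN.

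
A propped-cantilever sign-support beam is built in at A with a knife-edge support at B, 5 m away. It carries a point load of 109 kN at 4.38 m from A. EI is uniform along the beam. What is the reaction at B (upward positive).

Release the roller at B. Primary structure: cantilever fixed at A.
Primary-structure tip deflection at B by superposition:
  point load 109 at a = 4.38: Pa²(3L − a)/(6EI) = 3701/EI
Flexibility coefficient — unit upward force at B: δ_{BB} = L³/(3EI) = 41.67/EI.
The prop prevents deflection at B: R_B = δ_0/δ_{BB} = 3701/41.67 = 88.83 kN.

R_B = 88.83 kN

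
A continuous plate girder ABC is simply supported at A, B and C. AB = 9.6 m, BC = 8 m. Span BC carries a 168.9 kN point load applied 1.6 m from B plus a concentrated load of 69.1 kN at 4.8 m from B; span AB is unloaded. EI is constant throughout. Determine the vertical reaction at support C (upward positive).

Release continuity at B by inserting a hinge; the redundant is the internal moment M_B. The primary structure is two simply-supported spans AB and BC.
End slopes at the hinge B, treating each span as simply supported:
  span BC: point load 168.9 at a = 1.6: Pab(L + b)/(6LEI) = 518.9/EI
  span BC: point load 69.1 at a = 4.8: Pab(L + b)/(6LEI) = 247.7/EI
  relative rotation θ_0 = (0 + 766.5)/EI = 766.5/EI
A unit hogging moment at B produces rotation L₁/(3EI) + L₂/(3EI) = 5.867/EI.
Compatibility: M_B·(L₁+L₂)/(3EI) = θ_0, giving M_B = 130.7 kN·m (hogging).
Span BC, ΣM about C: R_B^{BC}·8 = 1302 + 130.7, so R_B^{BC} = 179.1 kN and R_C = 238 − 179.1 = 58.91 kN.

R_C = 58.91 kN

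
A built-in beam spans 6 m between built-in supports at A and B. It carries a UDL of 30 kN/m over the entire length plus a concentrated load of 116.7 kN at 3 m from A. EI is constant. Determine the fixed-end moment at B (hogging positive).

Release both end moments; the primary structure is a simply-supported span AB with redundants M_A and M_B.
On the primary (simply-supported) span, the end slopes from the loading are:
  at A: UDL 30: wL³/(24EI) = 270/EI
  at B: UDL 30: wL³/(24EI) = 270/EI
  at A: point load 116.7 at a = 3: Pab(L + b)/(6LEI) = 262.6/EI
  at B: point load 116.7 at a = 3: Pab(L + a)/(6LEI) = 262.6/EI
  θ_A0 = 532.6/EI,  θ_B0 = 532.6/EI
Flexibility coefficients: a unit moment at one end gives L/(3EI) there and L/(6EI) at the far end, so f₁₁ = f₂₂ = 2/EI and f₁₂ = f₂₁ = 1/EI.
Compatibility — zero rotation at each built-in end:
  2 M_A + 1 M_B = 532.6
  1 M_A + 2 M_B = 532.6
Solving the pair gives M_A = 177.5 kN·m and M_B = 177.5 kN·m (hogging).

M_B = 177.5 kN·m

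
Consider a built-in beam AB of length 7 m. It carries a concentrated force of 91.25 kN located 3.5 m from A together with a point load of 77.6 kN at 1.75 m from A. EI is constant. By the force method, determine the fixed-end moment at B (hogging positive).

M_B = 105.3 kN·m

Take the two fixed-end moments M_A, M_B as redundants; the released structure is the simple span AB.
On the primary (simply-supported) span, the end slopes from the loading are:
  at A: point load 91.25 at a = 3.5: Pab(L + b)/(6LEI) = 279.5/EI
  at B: point load 91.25 at a = 3.5: Pab(L + a)/(6LEI) = 279.5/EI
  at A: point load 77.6 at a = 1.75: Pab(L + b)/(6LEI) = 207.9/EI
  at B: point load 77.6 at a = 1.75: Pab(L + a)/(6LEI) = 148.5/EI
  θ_A0 = 487.4/EI,  θ_B0 = 428/EI
Flexibility coefficients: a unit moment at one end gives L/(3EI) there and L/(6EI) at the far end, so f₁₁ = f₂₂ = 2.333/EI and f₁₂ = f₂₁ = 1.167/EI.
Compatibility — zero rotation at each built-in end:
  2.333 M_A + 1.167 M_B = 487.4
  1.167 M_A + 2.333 M_B = 428
Solving the pair gives M_A = 156.2 kN·m and M_B = 105.3 kN·m (hogging).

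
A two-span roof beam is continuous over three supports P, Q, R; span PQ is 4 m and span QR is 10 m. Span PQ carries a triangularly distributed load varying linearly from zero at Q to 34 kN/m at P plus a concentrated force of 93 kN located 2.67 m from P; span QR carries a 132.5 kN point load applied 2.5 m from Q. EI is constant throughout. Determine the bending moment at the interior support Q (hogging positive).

Take M_Q as the redundant. Released structure: two simple spans PQ and QR with a hinge at Q.
Rotations at Q on the released spans (each span's end-slope, ×1/EI):
  span PQ: triangular load, peak 34: 7w₀L³/(360EI) = 42.31/EI
  span PQ: point load 93 at a = 2.67: Pab(L + a)/(6LEI) = 91.78/EI
  span QR: point load 132.5 at a = 2.5: Pab(L + b)/(6LEI) = 724.6/EI
  relative rotation θ_0 = (134.1 + 724.6)/EI = 858.7/EI
A unit hogging moment at Q produces rotation L₁/(3EI) + L₂/(3EI) = 4.667/EI.
Slope continuity at Q: θ_0 = M_Q·4.667/EI, so M_Q = 858.7/4.667 = 184 kN·m (hogging).

M_Q = 184 kN·m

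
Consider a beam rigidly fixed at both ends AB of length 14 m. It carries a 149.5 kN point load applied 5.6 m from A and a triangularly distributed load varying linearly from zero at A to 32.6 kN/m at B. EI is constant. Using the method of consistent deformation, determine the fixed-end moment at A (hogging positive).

Release both end moments; the primary structure is a simply-supported span AB with redundants M_A and M_B.
Simple-span end rotations at A and B under the given loads:
  at A: point load 149.5 at a = 5.6: Pab(L + b)/(6LEI) = 1875/EI
  at B: point load 149.5 at a = 5.6: Pab(L + a)/(6LEI) = 1641/EI
  at A: triangular load, peak 32.6: 7w₀L³/(360EI) = 1739/EI
  at B: triangular load, peak 32.6: w₀L³/(45EI) = 1988/EI
  θ_A0 = 3615/EI,  θ_B0 = 3629/EI
Flexibility coefficients: a unit moment at one end gives L/(3EI) there and L/(6EI) at the far end, so f₁₁ = f₂₂ = 4.667/EI and f₁₂ = f₂₁ = 2.333/EI.
Compatibility — zero rotation at each built-in end:
  4.667 M_A + 2.333 M_B = 3615
  2.333 M_A + 4.667 M_B = 3629
Solving the pair gives M_A = 514.4 kN·m and M_B = 520.4 kN·m (hogging).

M_A = 514.4 kN·m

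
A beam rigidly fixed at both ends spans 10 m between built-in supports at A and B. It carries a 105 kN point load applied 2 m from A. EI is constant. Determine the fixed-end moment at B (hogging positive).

M_B = 33.6 kN·m

Take the two fixed-end moments M_A, M_B as redundants; the released structure is the simple span AB.
End rotations of the released simple span under the applied load (×1/EI):
  at A: point load 105 at a = 2: Pab(L + b)/(6LEI) = 504/EI
  at B: point load 105 at a = 2: Pab(L + a)/(6LEI) = 336/EI
  θ_A0 = 504/EI,  θ_B0 = 336/EI
Flexibility coefficients: a unit moment at one end gives L/(3EI) there and L/(6EI) at the far end, so f₁₁ = f₂₂ = 3.333/EI and f₁₂ = f₂₁ = 1.667/EI.
Compatibility — zero rotation at each built-in end:
  3.333 M_A + 1.667 M_B = 504
  1.667 M_A + 3.333 M_B = 336
Solving the pair gives M_A = 134.4 kN·m and M_B = 33.6 kN·m (hogging).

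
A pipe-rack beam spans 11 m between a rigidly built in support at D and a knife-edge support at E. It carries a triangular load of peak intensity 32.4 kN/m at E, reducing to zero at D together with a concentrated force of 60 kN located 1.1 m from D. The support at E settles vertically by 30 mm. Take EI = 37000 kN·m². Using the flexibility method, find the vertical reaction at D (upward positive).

R_D = 141.8 kN

Remove the prop at E; the released (primary) structure is a cantilever built in at D.
Primary-structure tip deflection at E by superposition:
  triangular load, peak 32.4 at the free end: 11w₀L⁴/(120EI) = 43484/EI
  point load 60 at a = 1.1: Pa²(3L − a)/(6EI) = 386/EI
  δ_0 = 43870/EI
Tip deflection under a unit load at E: L³/(3EI) = 443.7/EI.
With EI = 37000 kN·m²: δ_0 = 1.1857 m and δ_{EE} = 0.011991 m/kN.
Compatibility — the beam at E must follow the support down by 0.03 m: δ_0 − R_E·δ_{EE} = 0.03, so R_E = (1.1857 − 0.03)/0.011991 = 96.38 kN.
Vertical equilibrium: R_D = ΣP − R_E = 238.2 − 96.38 = 141.8 kN.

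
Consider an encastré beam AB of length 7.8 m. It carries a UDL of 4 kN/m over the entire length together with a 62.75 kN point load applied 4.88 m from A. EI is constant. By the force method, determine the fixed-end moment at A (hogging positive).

Release both end moments; the primary structure is a simply-supported span AB with redundants M_A and M_B.
End rotations of the released simple span under the applied load (×1/EI):
  at A: UDL 4: wL³/(24EI) = 79.09/EI
  at B: UDL 4: wL³/(24EI) = 79.09/EI
  at A: point load 62.75 at a = 4.88: Pab(L + b)/(6LEI) = 204.8/EI
  at B: point load 62.75 at a = 4.88: Pab(L + a)/(6LEI) = 242.3/EI
  θ_A0 = 283.9/EI,  θ_B0 = 321.4/EI
Flexibility coefficients: a unit moment at one end gives L/(3EI) there and L/(6EI) at the far end, so f₁₁ = f₂₂ = 2.6/EI and f₁₂ = f₂₁ = 1.3/EI.
Compatibility — zero rotation at each built-in end:
  2.6 M_A + 1.3 M_B = 283.9
  1.3 M_A + 2.6 M_B = 321.4
Solving the pair gives M_A = 63.2 kN·m and M_B = 92 kN·m (hogging).

M_A = 63.2 kN·m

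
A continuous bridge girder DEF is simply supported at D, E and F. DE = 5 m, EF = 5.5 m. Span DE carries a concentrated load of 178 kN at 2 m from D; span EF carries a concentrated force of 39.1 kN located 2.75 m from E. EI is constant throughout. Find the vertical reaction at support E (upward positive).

Insert a hinge at E; M_E is the redundant, and each span becomes simply supported.
Discontinuity in slope at E on the released structure — sum the simple-span end rotations:
  span DE: point load 178 at a = 2: Pab(L + a)/(6LEI) = 249.2/EI
  span EF: point load 39.1 at a = 2.75: Pab(L + b)/(6LEI) = 73.92/EI
  relative rotation θ_0 = (249.2 + 73.92)/EI = 323.1/EI
A unit hogging moment at E produces rotation L₁/(3EI) + L₂/(3EI) = 3.5/EI.
Slope continuity at E: θ_0 = M_E·3.5/EI, so M_E = 323.1/3.5 = 92.32 kN·m (hogging).
Span DE, ΣM about D with M_E applied at E: R_E^{DE}·5 = 356 + 92.32, so R_E^{DE} = 89.66 kN and R_D = 178 − 89.66 = 88.34 kN.
Span EF, ΣM about F: R_E^{EF}·5.5 = 107.5 + 92.32, so R_E^{EF} = 36.34 kN and R_F = 39.1 − 36.34 = 2.764 kN.
R_E = 89.66 + 36.34 = 126 kN.

R_E = 126 kN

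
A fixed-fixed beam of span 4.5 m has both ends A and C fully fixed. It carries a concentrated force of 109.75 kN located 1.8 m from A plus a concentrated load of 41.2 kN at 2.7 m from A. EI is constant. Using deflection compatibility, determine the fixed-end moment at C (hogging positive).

M_C = 74.11 kN·m

Take the two fixed-end moments M_A, M_C as redundants; the released structure is the simple span AC.
Simple-span end rotations at A and C under the given loads:
  at A: point load 109.75 at a = 1.8: Pab(L + b)/(6LEI) = 142.2/EI
  at C: point load 109.75 at a = 1.8: Pab(L + a)/(6LEI) = 124.5/EI
  at A: point load 41.2 at a = 2.7: Pab(L + b)/(6LEI) = 46.72/EI
  at C: point load 41.2 at a = 2.7: Pab(L + a)/(6LEI) = 53.4/EI
  θ_A0 = 189/EI,  θ_C0 = 177.9/EI
Flexibility coefficients: a unit moment at one end gives L/(3EI) there and L/(6EI) at the far end, so f₁₁ = f₂₂ = 1.5/EI and f₁₂ = f₂₁ = 0.75/EI.
Compatibility — zero rotation at each built-in end:
  1.5 M_A + 0.75 M_C = 189
  0.75 M_A + 1.5 M_C = 177.9
Solving the pair gives M_A = 88.92 kN·m and M_C = 74.11 kN·m (hogging).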